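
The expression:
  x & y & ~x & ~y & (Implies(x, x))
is never true.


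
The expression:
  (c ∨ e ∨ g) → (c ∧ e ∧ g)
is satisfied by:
  {g: False, e: False, c: False}
  {e: True, c: True, g: True}


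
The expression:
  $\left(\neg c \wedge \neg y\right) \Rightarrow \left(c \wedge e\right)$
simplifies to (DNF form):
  $c \vee y$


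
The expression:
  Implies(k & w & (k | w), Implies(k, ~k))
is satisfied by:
  {w: False, k: False}
  {k: True, w: False}
  {w: True, k: False}


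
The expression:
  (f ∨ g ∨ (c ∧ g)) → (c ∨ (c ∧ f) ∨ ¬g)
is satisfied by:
  {c: True, g: False}
  {g: False, c: False}
  {g: True, c: True}


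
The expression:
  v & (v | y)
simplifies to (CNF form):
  v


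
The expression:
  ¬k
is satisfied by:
  {k: False}


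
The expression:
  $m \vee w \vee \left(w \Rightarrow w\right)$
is always true.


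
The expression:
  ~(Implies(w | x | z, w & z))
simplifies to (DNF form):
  (w & ~z) | (x & ~w) | (z & ~w)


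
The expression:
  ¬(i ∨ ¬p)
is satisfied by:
  {p: True, i: False}


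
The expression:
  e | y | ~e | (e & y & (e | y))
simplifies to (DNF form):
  True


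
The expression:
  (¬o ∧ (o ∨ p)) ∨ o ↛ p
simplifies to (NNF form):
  (o ∧ ¬p) ∨ (p ∧ ¬o)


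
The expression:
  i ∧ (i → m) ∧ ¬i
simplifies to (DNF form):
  False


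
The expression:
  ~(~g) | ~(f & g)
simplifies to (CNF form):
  True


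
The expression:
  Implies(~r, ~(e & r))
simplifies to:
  True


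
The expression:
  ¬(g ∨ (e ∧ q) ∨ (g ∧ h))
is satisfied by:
  {e: False, g: False, q: False}
  {q: True, e: False, g: False}
  {e: True, q: False, g: False}


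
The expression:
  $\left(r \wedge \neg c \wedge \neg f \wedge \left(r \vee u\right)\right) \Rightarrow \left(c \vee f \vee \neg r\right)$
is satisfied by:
  {c: True, f: True, r: False}
  {c: True, f: False, r: False}
  {f: True, c: False, r: False}
  {c: False, f: False, r: False}
  {r: True, c: True, f: True}
  {r: True, c: True, f: False}
  {r: True, f: True, c: False}


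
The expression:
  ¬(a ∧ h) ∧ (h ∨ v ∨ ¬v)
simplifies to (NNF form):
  ¬a ∨ ¬h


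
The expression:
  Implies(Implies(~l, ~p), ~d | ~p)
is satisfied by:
  {l: False, p: False, d: False}
  {d: True, l: False, p: False}
  {p: True, l: False, d: False}
  {d: True, p: True, l: False}
  {l: True, d: False, p: False}
  {d: True, l: True, p: False}
  {p: True, l: True, d: False}


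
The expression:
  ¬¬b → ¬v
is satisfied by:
  {v: False, b: False}
  {b: True, v: False}
  {v: True, b: False}


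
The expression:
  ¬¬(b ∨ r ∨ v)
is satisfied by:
  {r: True, b: True, v: True}
  {r: True, b: True, v: False}
  {r: True, v: True, b: False}
  {r: True, v: False, b: False}
  {b: True, v: True, r: False}
  {b: True, v: False, r: False}
  {v: True, b: False, r: False}


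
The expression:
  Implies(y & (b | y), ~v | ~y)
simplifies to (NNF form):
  ~v | ~y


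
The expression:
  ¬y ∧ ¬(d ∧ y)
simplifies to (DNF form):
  ¬y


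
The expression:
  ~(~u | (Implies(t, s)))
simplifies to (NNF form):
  t & u & ~s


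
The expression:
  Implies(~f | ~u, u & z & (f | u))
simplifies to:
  u & (f | z)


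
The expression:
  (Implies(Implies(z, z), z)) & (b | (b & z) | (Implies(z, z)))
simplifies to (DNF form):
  z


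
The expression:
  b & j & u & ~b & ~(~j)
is never true.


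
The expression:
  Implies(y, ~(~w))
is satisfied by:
  {w: True, y: False}
  {y: False, w: False}
  {y: True, w: True}


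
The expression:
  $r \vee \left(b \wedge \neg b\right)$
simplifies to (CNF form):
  $r$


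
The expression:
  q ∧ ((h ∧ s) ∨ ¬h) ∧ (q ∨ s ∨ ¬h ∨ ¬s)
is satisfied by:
  {s: True, q: True, h: False}
  {q: True, h: False, s: False}
  {s: True, h: True, q: True}


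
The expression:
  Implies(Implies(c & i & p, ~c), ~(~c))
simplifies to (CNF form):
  c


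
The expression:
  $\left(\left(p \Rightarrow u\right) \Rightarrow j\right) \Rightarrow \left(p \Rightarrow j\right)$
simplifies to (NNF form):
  $j \vee u \vee \neg p$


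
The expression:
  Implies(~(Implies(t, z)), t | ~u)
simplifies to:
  True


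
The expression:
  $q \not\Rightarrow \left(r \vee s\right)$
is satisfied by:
  {q: True, r: False, s: False}


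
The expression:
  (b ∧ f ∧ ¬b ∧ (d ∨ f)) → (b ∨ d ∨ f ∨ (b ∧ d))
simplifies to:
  True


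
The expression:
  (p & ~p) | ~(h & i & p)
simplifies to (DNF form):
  ~h | ~i | ~p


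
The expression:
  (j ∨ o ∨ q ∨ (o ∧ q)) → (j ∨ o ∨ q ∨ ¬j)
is always true.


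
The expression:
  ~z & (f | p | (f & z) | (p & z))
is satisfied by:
  {p: True, f: True, z: False}
  {p: True, z: False, f: False}
  {f: True, z: False, p: False}


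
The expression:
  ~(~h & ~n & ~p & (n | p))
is always true.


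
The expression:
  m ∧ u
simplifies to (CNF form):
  m ∧ u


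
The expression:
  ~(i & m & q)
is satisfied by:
  {m: False, q: False, i: False}
  {i: True, m: False, q: False}
  {q: True, m: False, i: False}
  {i: True, q: True, m: False}
  {m: True, i: False, q: False}
  {i: True, m: True, q: False}
  {q: True, m: True, i: False}


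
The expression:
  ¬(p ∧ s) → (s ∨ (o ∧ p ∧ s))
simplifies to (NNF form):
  s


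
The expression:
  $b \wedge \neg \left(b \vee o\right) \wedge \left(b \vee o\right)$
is never true.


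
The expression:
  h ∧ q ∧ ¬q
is never true.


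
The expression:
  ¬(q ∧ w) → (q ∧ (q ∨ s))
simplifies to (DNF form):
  q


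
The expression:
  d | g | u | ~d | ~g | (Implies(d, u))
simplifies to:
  True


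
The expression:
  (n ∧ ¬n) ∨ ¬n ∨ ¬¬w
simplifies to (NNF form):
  w ∨ ¬n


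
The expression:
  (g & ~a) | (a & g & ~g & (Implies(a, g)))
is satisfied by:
  {g: True, a: False}


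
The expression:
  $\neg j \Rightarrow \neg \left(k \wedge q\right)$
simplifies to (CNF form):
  $j \vee \neg k \vee \neg q$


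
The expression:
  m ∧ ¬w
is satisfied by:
  {m: True, w: False}


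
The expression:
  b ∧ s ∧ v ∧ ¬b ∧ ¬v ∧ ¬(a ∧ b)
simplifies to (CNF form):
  False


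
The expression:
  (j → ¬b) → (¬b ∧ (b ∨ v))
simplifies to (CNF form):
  (b ∨ v) ∧ (b ∨ ¬b) ∧ (j ∨ v) ∧ (j ∨ ¬b)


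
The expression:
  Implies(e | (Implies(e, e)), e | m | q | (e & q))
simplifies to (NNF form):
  e | m | q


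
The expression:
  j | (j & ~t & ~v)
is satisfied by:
  {j: True}


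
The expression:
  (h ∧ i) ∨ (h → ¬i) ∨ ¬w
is always true.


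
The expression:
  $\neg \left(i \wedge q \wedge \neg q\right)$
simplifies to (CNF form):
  $\text{True}$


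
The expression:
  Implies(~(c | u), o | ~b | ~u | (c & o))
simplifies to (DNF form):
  True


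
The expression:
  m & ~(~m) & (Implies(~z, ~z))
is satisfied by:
  {m: True}


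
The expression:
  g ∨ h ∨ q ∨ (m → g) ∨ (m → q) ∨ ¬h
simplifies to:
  True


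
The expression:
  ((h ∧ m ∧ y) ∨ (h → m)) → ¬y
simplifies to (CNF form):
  (h ∨ ¬y) ∧ (¬m ∨ ¬y)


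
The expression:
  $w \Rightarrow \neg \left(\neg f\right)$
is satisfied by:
  {f: True, w: False}
  {w: False, f: False}
  {w: True, f: True}


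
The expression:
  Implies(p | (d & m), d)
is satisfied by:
  {d: True, p: False}
  {p: False, d: False}
  {p: True, d: True}


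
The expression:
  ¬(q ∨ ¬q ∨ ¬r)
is never true.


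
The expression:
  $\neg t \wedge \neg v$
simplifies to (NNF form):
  $\neg t \wedge \neg v$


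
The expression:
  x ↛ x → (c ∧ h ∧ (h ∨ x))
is always true.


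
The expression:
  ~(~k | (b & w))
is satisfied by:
  {k: True, w: False, b: False}
  {b: True, k: True, w: False}
  {w: True, k: True, b: False}


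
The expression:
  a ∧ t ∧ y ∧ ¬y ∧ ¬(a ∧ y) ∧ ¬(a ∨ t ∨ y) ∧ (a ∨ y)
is never true.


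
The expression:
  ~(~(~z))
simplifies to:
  ~z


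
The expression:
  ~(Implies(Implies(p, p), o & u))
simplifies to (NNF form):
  ~o | ~u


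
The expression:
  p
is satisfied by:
  {p: True}


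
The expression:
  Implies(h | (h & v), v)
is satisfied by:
  {v: True, h: False}
  {h: False, v: False}
  {h: True, v: True}


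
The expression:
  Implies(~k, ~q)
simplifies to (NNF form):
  k | ~q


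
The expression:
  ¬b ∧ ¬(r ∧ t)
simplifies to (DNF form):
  (¬b ∧ ¬r) ∨ (¬b ∧ ¬t)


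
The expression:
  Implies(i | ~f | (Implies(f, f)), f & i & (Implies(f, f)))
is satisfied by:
  {i: True, f: True}


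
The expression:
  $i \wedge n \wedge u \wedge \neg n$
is never true.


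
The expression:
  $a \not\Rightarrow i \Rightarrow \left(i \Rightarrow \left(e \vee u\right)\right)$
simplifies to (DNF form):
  $\text{True}$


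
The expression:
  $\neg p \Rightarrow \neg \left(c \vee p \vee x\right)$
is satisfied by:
  {p: True, x: False, c: False}
  {p: True, c: True, x: False}
  {p: True, x: True, c: False}
  {p: True, c: True, x: True}
  {c: False, x: False, p: False}


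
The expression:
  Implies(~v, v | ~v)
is always true.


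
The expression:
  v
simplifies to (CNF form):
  v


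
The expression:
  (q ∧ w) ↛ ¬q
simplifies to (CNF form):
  q ∧ w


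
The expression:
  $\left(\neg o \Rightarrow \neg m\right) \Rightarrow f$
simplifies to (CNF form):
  $\left(f \vee m\right) \wedge \left(f \vee \neg o\right)$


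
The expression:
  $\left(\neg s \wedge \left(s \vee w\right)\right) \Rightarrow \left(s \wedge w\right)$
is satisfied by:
  {s: True, w: False}
  {w: False, s: False}
  {w: True, s: True}


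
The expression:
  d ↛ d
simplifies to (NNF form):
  False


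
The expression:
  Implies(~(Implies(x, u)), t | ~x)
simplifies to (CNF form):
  t | u | ~x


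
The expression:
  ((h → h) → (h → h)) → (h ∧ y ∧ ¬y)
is never true.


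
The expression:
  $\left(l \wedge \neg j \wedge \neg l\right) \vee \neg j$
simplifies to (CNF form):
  $\neg j$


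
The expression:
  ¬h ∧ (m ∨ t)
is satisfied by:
  {t: True, m: True, h: False}
  {t: True, m: False, h: False}
  {m: True, t: False, h: False}


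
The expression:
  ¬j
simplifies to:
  ¬j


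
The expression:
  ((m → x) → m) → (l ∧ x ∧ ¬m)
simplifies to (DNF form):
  ¬m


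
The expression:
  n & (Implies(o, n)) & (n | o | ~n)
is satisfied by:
  {n: True}


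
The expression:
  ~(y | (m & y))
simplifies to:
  ~y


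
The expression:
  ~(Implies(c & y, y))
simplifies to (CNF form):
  False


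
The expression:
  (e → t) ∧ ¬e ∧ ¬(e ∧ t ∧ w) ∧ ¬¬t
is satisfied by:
  {t: True, e: False}


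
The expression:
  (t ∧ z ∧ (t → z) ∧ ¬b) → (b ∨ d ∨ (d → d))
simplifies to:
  True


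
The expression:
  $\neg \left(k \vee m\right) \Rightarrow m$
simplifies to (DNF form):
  $k \vee m$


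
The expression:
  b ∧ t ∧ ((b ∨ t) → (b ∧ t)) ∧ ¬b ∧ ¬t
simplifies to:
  False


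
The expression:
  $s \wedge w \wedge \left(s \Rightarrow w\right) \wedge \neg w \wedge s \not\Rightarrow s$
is never true.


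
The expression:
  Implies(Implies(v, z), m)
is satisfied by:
  {m: True, v: True, z: False}
  {m: True, z: False, v: False}
  {m: True, v: True, z: True}
  {m: True, z: True, v: False}
  {v: True, z: False, m: False}


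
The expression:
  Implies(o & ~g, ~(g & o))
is always true.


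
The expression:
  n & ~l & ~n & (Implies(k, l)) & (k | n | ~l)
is never true.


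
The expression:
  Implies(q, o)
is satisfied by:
  {o: True, q: False}
  {q: False, o: False}
  {q: True, o: True}


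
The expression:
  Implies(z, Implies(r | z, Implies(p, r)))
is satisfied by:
  {r: True, p: False, z: False}
  {p: False, z: False, r: False}
  {r: True, z: True, p: False}
  {z: True, p: False, r: False}
  {r: True, p: True, z: False}
  {p: True, r: False, z: False}
  {r: True, z: True, p: True}


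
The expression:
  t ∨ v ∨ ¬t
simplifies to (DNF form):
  True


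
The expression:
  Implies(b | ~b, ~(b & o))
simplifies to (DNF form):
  ~b | ~o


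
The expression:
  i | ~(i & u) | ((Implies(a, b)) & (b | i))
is always true.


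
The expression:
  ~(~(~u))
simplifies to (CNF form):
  ~u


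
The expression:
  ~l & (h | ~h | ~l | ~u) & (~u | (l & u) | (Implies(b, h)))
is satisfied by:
  {h: True, l: False, u: False, b: False}
  {h: False, l: False, u: False, b: False}
  {b: True, h: True, l: False, u: False}
  {b: True, h: False, l: False, u: False}
  {h: True, u: True, b: False, l: False}
  {u: True, b: False, l: False, h: False}
  {b: True, u: True, h: True, l: False}


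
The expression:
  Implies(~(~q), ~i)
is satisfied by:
  {q: False, i: False}
  {i: True, q: False}
  {q: True, i: False}


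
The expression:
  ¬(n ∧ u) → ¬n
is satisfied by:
  {u: True, n: False}
  {n: False, u: False}
  {n: True, u: True}


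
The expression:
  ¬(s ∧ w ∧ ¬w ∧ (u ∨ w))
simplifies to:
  True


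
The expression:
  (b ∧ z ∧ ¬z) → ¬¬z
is always true.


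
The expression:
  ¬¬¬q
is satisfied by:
  {q: False}


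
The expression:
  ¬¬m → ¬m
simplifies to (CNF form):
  ¬m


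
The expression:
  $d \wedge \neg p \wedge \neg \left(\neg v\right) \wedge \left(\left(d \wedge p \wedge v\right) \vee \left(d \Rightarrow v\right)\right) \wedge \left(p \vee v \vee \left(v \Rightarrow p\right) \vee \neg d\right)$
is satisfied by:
  {d: True, v: True, p: False}


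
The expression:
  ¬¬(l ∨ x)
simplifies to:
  l ∨ x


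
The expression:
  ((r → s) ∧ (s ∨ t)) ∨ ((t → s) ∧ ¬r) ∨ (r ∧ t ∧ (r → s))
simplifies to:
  s ∨ ¬r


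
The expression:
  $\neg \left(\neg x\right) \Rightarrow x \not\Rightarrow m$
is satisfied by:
  {m: False, x: False}
  {x: True, m: False}
  {m: True, x: False}


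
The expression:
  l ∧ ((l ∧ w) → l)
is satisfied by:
  {l: True}


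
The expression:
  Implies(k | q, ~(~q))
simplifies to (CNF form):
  q | ~k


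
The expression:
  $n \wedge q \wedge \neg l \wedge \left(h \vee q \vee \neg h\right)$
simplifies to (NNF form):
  $n \wedge q \wedge \neg l$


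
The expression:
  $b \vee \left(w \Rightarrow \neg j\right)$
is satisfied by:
  {b: True, w: False, j: False}
  {w: False, j: False, b: False}
  {j: True, b: True, w: False}
  {j: True, w: False, b: False}
  {b: True, w: True, j: False}
  {w: True, b: False, j: False}
  {j: True, w: True, b: True}


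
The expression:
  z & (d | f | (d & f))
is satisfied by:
  {z: True, d: True, f: True}
  {z: True, d: True, f: False}
  {z: True, f: True, d: False}


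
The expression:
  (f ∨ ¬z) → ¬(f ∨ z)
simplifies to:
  ¬f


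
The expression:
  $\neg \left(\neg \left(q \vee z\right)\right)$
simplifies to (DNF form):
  $q \vee z$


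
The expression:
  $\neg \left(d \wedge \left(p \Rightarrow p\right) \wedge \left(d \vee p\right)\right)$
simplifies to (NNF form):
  $\neg d$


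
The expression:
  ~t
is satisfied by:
  {t: False}


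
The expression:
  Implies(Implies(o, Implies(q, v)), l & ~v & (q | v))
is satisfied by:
  {o: True, l: True, q: True, v: False}
  {o: True, q: True, v: False, l: False}
  {l: True, q: True, v: False, o: False}


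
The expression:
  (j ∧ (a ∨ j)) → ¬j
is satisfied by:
  {j: False}


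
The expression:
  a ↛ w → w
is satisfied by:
  {w: True, a: False}
  {a: False, w: False}
  {a: True, w: True}


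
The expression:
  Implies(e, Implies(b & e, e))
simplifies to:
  True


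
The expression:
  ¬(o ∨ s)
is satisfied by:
  {o: False, s: False}


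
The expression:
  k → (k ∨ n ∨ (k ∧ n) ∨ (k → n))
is always true.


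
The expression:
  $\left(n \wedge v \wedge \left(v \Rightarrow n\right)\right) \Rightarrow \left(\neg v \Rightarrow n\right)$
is always true.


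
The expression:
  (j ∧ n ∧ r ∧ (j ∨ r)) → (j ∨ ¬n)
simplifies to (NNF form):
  True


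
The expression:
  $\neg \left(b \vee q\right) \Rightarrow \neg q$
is always true.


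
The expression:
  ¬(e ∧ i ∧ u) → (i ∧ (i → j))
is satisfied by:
  {u: True, j: True, i: True, e: True}
  {u: True, j: True, i: True, e: False}
  {j: True, i: True, e: True, u: False}
  {j: True, i: True, e: False, u: False}
  {u: True, i: True, e: True, j: False}


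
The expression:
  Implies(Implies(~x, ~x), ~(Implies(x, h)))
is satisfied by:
  {x: True, h: False}


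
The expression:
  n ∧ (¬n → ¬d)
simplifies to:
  n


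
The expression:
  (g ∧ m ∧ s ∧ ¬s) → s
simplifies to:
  True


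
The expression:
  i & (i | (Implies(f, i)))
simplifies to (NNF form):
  i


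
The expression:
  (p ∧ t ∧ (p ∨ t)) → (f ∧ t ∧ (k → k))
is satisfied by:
  {f: True, p: False, t: False}
  {p: False, t: False, f: False}
  {t: True, f: True, p: False}
  {t: True, p: False, f: False}
  {f: True, p: True, t: False}
  {p: True, f: False, t: False}
  {t: True, p: True, f: True}


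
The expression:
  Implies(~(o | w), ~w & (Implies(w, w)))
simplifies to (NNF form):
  True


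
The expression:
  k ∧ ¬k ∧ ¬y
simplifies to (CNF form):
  False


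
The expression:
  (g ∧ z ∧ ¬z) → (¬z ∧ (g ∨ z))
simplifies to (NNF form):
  True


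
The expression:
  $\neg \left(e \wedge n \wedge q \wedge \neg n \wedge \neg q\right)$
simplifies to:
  $\text{True}$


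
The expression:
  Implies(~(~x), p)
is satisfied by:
  {p: True, x: False}
  {x: False, p: False}
  {x: True, p: True}


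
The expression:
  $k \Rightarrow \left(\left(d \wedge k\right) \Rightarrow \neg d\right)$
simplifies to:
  $\neg d \vee \neg k$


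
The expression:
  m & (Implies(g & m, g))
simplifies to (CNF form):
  m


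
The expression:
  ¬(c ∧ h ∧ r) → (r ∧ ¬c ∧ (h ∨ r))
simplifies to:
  r ∧ (h ∨ ¬c)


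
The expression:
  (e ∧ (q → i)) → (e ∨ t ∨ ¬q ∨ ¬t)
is always true.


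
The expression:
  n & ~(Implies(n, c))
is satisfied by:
  {n: True, c: False}


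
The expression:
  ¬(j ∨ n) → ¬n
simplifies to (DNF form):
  True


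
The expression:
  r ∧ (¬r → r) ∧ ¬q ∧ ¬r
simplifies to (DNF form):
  False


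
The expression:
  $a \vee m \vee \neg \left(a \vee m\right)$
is always true.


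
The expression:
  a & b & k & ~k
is never true.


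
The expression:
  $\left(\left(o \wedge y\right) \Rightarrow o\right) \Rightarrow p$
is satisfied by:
  {p: True}


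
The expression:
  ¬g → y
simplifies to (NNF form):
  g ∨ y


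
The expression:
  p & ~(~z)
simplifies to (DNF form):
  p & z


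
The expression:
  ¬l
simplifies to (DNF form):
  ¬l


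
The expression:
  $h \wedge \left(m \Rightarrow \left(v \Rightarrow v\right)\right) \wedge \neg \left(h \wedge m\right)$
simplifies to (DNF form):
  $h \wedge \neg m$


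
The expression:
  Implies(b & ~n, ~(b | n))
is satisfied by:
  {n: True, b: False}
  {b: False, n: False}
  {b: True, n: True}


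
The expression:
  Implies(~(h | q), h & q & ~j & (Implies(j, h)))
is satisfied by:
  {q: True, h: True}
  {q: True, h: False}
  {h: True, q: False}


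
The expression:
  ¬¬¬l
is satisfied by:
  {l: False}


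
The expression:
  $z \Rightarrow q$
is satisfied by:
  {q: True, z: False}
  {z: False, q: False}
  {z: True, q: True}


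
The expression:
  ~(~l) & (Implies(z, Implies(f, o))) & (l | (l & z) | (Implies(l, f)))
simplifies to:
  l & (o | ~f | ~z)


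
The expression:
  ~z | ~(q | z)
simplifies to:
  ~z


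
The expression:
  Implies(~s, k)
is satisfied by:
  {k: True, s: True}
  {k: True, s: False}
  {s: True, k: False}


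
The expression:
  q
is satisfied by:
  {q: True}


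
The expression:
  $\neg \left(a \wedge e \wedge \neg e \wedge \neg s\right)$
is always true.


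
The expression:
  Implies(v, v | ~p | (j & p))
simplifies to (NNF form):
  True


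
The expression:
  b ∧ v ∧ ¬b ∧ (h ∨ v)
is never true.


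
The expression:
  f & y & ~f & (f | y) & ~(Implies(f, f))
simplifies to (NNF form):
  False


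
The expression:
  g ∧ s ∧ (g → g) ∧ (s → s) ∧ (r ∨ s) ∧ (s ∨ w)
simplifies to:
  g ∧ s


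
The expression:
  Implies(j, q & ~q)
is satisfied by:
  {j: False}


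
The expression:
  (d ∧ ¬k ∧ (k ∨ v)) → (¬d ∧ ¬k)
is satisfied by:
  {k: True, v: False, d: False}
  {v: False, d: False, k: False}
  {d: True, k: True, v: False}
  {d: True, v: False, k: False}
  {k: True, v: True, d: False}
  {v: True, k: False, d: False}
  {d: True, v: True, k: True}


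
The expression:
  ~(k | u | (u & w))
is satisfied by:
  {u: False, k: False}


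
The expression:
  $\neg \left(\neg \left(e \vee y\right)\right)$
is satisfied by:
  {y: True, e: True}
  {y: True, e: False}
  {e: True, y: False}


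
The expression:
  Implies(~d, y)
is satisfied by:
  {y: True, d: True}
  {y: True, d: False}
  {d: True, y: False}


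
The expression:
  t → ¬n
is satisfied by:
  {t: False, n: False}
  {n: True, t: False}
  {t: True, n: False}


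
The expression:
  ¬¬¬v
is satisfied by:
  {v: False}


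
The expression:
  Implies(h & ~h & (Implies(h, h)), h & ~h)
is always true.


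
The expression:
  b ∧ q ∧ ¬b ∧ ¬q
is never true.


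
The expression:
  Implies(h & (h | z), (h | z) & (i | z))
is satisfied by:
  {i: True, z: True, h: False}
  {i: True, h: False, z: False}
  {z: True, h: False, i: False}
  {z: False, h: False, i: False}
  {i: True, z: True, h: True}
  {i: True, h: True, z: False}
  {z: True, h: True, i: False}


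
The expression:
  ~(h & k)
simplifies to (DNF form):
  ~h | ~k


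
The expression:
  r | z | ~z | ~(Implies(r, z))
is always true.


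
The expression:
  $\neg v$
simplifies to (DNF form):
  $\neg v$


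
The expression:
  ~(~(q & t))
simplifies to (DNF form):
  q & t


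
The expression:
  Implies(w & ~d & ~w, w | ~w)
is always true.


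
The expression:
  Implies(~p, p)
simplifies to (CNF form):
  p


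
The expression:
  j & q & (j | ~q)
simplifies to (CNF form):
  j & q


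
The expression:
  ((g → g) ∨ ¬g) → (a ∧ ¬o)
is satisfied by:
  {a: True, o: False}


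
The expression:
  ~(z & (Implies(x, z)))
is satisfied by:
  {z: False}


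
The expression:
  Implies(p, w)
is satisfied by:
  {w: True, p: False}
  {p: False, w: False}
  {p: True, w: True}


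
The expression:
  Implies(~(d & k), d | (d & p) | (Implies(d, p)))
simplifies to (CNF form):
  True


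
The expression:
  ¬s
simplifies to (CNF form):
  ¬s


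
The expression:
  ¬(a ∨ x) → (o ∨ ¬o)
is always true.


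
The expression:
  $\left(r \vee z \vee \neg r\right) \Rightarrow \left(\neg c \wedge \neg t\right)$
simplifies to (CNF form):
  $\neg c \wedge \neg t$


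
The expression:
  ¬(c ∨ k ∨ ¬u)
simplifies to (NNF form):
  u ∧ ¬c ∧ ¬k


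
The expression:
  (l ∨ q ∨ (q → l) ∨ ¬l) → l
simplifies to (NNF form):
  l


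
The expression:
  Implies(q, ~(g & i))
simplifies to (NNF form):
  ~g | ~i | ~q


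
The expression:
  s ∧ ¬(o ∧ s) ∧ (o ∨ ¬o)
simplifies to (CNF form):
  s ∧ ¬o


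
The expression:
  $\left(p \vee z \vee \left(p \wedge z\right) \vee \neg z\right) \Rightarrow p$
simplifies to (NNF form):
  $p$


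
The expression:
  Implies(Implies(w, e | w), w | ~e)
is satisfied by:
  {w: True, e: False}
  {e: False, w: False}
  {e: True, w: True}


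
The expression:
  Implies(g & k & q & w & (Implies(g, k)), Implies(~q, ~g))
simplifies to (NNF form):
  True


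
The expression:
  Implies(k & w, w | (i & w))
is always true.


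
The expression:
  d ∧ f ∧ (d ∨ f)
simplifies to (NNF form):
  d ∧ f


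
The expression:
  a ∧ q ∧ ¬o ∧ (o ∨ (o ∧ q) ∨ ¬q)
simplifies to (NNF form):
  False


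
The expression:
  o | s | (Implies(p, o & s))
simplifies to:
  o | s | ~p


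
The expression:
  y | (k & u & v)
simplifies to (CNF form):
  (k | y) & (u | y) & (v | y)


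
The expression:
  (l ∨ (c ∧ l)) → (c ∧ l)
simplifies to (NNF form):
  c ∨ ¬l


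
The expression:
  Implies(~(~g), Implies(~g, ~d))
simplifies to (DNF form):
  True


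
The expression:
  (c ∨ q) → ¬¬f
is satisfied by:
  {f: True, c: False, q: False}
  {q: True, f: True, c: False}
  {f: True, c: True, q: False}
  {q: True, f: True, c: True}
  {q: False, c: False, f: False}


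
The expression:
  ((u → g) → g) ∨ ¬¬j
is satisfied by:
  {g: True, u: True, j: True}
  {g: True, u: True, j: False}
  {g: True, j: True, u: False}
  {g: True, j: False, u: False}
  {u: True, j: True, g: False}
  {u: True, j: False, g: False}
  {j: True, u: False, g: False}


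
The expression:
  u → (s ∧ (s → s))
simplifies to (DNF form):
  s ∨ ¬u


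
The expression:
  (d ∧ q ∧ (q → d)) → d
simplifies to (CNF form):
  True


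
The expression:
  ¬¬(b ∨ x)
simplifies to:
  b ∨ x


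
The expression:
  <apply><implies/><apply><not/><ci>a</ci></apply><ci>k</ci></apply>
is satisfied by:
  {a: True, k: True}
  {a: True, k: False}
  {k: True, a: False}


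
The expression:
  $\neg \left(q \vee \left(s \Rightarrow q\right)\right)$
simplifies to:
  $s \wedge \neg q$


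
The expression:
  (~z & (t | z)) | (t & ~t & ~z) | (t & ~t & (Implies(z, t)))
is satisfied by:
  {t: True, z: False}


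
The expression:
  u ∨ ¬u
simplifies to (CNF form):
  True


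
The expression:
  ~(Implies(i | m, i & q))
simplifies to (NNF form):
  (i & ~q) | (m & ~i)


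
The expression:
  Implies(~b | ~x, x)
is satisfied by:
  {x: True}


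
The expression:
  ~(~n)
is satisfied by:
  {n: True}


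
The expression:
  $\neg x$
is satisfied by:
  {x: False}


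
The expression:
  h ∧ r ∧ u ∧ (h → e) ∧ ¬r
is never true.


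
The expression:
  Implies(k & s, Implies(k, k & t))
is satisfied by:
  {t: True, s: False, k: False}
  {s: False, k: False, t: False}
  {t: True, k: True, s: False}
  {k: True, s: False, t: False}
  {t: True, s: True, k: False}
  {s: True, t: False, k: False}
  {t: True, k: True, s: True}


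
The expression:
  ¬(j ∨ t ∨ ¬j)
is never true.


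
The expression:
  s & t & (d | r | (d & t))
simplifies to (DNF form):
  (d & s & t) | (r & s & t)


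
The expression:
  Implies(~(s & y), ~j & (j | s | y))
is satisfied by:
  {s: True, y: True, j: False}
  {s: True, y: False, j: False}
  {y: True, s: False, j: False}
  {j: True, s: True, y: True}


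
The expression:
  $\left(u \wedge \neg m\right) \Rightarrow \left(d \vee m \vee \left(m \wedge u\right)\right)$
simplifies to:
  $d \vee m \vee \neg u$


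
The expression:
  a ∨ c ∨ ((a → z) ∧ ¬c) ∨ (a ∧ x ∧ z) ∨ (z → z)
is always true.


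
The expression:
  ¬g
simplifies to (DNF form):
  ¬g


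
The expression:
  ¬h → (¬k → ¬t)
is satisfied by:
  {k: True, h: True, t: False}
  {k: True, h: False, t: False}
  {h: True, k: False, t: False}
  {k: False, h: False, t: False}
  {k: True, t: True, h: True}
  {k: True, t: True, h: False}
  {t: True, h: True, k: False}


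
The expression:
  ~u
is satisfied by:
  {u: False}


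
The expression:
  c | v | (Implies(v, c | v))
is always true.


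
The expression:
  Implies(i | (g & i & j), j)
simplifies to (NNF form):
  j | ~i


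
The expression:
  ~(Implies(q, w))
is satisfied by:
  {q: True, w: False}


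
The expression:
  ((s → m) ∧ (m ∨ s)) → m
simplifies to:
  True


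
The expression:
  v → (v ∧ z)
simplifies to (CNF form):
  z ∨ ¬v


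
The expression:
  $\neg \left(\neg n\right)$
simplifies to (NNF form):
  $n$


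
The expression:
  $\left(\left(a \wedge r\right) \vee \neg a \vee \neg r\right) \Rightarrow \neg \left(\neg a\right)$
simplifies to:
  $a$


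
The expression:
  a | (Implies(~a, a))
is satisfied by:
  {a: True}


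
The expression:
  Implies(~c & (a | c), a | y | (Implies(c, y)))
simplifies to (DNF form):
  True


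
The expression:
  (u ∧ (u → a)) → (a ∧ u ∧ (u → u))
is always true.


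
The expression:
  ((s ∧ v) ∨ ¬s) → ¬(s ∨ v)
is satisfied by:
  {v: False}


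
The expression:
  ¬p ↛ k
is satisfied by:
  {k: True, p: False}
  {p: False, k: False}
  {p: True, k: True}


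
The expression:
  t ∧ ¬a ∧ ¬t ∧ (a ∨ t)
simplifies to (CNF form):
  False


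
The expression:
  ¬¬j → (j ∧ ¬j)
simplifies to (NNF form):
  ¬j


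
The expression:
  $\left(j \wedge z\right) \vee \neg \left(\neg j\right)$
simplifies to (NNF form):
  $j$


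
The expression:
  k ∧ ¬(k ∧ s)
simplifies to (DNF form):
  k ∧ ¬s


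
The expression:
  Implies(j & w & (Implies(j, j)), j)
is always true.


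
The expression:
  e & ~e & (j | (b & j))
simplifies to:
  False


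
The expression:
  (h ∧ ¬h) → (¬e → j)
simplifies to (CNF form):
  True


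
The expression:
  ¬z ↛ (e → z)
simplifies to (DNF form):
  e ∧ ¬z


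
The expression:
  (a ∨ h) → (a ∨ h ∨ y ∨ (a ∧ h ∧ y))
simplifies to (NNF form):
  True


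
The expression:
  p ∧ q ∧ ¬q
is never true.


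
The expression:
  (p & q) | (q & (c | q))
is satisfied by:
  {q: True}


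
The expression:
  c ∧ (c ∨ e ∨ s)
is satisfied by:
  {c: True}


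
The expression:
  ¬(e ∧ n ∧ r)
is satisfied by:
  {e: False, n: False, r: False}
  {r: True, e: False, n: False}
  {n: True, e: False, r: False}
  {r: True, n: True, e: False}
  {e: True, r: False, n: False}
  {r: True, e: True, n: False}
  {n: True, e: True, r: False}


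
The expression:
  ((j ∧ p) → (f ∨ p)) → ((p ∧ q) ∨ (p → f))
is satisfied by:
  {q: True, f: True, p: False}
  {q: True, p: False, f: False}
  {f: True, p: False, q: False}
  {f: False, p: False, q: False}
  {q: True, f: True, p: True}
  {q: True, p: True, f: False}
  {f: True, p: True, q: False}


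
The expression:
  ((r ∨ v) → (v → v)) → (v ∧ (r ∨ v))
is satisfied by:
  {v: True}


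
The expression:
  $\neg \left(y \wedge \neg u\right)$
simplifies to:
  $u \vee \neg y$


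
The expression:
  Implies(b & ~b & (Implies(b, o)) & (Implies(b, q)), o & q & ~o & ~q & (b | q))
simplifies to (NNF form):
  True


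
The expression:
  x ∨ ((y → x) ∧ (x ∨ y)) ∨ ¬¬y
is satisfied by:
  {y: True, x: True}
  {y: True, x: False}
  {x: True, y: False}


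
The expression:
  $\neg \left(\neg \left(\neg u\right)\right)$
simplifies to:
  $\neg u$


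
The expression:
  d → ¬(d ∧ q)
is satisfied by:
  {q: False, d: False}
  {d: True, q: False}
  {q: True, d: False}


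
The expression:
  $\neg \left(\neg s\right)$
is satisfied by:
  {s: True}


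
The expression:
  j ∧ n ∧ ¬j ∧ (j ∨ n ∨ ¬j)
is never true.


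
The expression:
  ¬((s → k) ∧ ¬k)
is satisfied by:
  {k: True, s: True}
  {k: True, s: False}
  {s: True, k: False}


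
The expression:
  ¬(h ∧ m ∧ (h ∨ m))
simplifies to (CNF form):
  ¬h ∨ ¬m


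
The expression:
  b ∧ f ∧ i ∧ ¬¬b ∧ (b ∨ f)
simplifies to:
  b ∧ f ∧ i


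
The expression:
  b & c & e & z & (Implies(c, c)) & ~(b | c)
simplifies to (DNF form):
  False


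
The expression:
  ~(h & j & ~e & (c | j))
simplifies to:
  e | ~h | ~j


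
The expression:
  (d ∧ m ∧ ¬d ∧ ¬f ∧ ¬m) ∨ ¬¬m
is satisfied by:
  {m: True}


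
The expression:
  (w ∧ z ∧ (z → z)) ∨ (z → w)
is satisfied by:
  {w: True, z: False}
  {z: False, w: False}
  {z: True, w: True}


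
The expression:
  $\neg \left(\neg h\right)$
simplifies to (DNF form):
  $h$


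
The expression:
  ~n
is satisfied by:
  {n: False}


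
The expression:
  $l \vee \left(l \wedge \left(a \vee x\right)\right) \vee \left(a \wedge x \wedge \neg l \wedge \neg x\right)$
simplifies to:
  $l$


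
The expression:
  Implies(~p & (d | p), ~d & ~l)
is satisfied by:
  {p: True, d: False}
  {d: False, p: False}
  {d: True, p: True}


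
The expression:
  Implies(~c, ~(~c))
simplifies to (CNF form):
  c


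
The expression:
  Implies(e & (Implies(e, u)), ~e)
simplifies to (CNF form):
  ~e | ~u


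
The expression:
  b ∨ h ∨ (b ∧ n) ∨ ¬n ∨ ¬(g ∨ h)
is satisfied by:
  {b: True, h: True, g: False, n: False}
  {b: True, g: False, h: False, n: False}
  {h: True, b: False, g: False, n: False}
  {b: False, g: False, h: False, n: False}
  {n: True, b: True, h: True, g: False}
  {n: True, b: True, g: False, h: False}
  {n: True, h: True, b: False, g: False}
  {n: True, b: False, g: False, h: False}
  {b: True, g: True, h: True, n: False}
  {b: True, g: True, n: False, h: False}
  {g: True, h: True, n: False, b: False}
  {g: True, n: False, h: False, b: False}
  {b: True, g: True, n: True, h: True}
  {b: True, g: True, n: True, h: False}
  {g: True, n: True, h: True, b: False}


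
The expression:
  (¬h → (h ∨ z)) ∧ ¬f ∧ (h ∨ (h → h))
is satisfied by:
  {z: True, h: True, f: False}
  {z: True, h: False, f: False}
  {h: True, z: False, f: False}


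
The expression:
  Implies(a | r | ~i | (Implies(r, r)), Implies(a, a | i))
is always true.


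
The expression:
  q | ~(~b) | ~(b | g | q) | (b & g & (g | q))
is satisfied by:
  {b: True, q: True, g: False}
  {b: True, g: False, q: False}
  {q: True, g: False, b: False}
  {q: False, g: False, b: False}
  {b: True, q: True, g: True}
  {b: True, g: True, q: False}
  {q: True, g: True, b: False}


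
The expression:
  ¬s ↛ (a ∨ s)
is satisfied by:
  {a: False, s: False}


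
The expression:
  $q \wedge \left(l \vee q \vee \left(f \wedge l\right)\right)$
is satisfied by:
  {q: True}


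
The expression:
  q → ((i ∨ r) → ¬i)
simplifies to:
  ¬i ∨ ¬q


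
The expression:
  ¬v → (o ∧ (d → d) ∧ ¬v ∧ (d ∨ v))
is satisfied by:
  {o: True, v: True, d: True}
  {o: True, v: True, d: False}
  {v: True, d: True, o: False}
  {v: True, d: False, o: False}
  {o: True, d: True, v: False}


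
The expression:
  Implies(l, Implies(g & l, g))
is always true.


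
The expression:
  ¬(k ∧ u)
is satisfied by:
  {u: False, k: False}
  {k: True, u: False}
  {u: True, k: False}


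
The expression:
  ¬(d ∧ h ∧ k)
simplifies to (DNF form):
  ¬d ∨ ¬h ∨ ¬k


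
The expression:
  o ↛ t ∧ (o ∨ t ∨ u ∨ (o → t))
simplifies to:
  o ∧ ¬t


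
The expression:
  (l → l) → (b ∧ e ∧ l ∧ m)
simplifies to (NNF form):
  b ∧ e ∧ l ∧ m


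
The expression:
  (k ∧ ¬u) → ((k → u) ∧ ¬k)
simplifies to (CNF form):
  u ∨ ¬k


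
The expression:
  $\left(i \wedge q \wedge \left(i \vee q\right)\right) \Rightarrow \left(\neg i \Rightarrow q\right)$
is always true.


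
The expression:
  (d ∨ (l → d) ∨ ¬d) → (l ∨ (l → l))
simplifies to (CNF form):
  True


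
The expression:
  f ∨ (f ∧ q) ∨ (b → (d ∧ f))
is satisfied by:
  {f: True, b: False}
  {b: False, f: False}
  {b: True, f: True}


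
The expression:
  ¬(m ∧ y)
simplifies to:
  ¬m ∨ ¬y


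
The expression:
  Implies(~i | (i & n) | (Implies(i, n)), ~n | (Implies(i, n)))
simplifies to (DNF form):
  True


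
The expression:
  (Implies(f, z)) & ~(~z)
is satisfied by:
  {z: True}


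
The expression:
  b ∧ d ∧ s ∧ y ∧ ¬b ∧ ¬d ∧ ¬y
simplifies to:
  False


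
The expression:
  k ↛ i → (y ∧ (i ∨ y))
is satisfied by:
  {i: True, y: True, k: False}
  {i: True, k: False, y: False}
  {y: True, k: False, i: False}
  {y: False, k: False, i: False}
  {i: True, y: True, k: True}
  {i: True, k: True, y: False}
  {y: True, k: True, i: False}


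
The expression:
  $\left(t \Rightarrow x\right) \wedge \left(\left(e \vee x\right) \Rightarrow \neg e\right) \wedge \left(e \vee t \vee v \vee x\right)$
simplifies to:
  $\neg e \wedge \left(v \vee x\right) \wedge \left(x \vee \neg t\right)$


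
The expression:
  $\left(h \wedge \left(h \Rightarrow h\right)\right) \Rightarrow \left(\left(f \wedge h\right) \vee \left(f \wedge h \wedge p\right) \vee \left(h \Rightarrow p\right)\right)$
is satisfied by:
  {p: True, f: True, h: False}
  {p: True, f: False, h: False}
  {f: True, p: False, h: False}
  {p: False, f: False, h: False}
  {h: True, p: True, f: True}
  {h: True, p: True, f: False}
  {h: True, f: True, p: False}


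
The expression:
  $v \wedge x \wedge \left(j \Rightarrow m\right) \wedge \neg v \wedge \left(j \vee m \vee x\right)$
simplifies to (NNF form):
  $\text{False}$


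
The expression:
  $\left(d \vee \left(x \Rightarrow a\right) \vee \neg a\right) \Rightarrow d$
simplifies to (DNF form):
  $d$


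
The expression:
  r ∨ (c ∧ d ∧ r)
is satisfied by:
  {r: True}


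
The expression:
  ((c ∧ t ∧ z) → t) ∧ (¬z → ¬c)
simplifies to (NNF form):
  z ∨ ¬c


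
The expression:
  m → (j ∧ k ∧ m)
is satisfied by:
  {j: True, k: True, m: False}
  {j: True, k: False, m: False}
  {k: True, j: False, m: False}
  {j: False, k: False, m: False}
  {m: True, j: True, k: True}


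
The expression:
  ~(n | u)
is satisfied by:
  {n: False, u: False}


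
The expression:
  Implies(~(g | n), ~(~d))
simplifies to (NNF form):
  d | g | n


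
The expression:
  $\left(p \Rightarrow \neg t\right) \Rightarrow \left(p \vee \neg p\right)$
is always true.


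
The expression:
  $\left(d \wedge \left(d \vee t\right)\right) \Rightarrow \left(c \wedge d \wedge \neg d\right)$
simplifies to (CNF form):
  $\neg d$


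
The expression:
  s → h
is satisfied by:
  {h: True, s: False}
  {s: False, h: False}
  {s: True, h: True}


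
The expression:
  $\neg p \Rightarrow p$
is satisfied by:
  {p: True}


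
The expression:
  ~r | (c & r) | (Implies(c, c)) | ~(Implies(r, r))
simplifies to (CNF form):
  True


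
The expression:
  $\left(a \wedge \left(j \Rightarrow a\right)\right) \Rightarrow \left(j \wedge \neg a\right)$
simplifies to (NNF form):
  $\neg a$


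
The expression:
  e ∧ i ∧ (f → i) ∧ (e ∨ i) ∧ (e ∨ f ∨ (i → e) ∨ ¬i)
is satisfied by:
  {i: True, e: True}
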